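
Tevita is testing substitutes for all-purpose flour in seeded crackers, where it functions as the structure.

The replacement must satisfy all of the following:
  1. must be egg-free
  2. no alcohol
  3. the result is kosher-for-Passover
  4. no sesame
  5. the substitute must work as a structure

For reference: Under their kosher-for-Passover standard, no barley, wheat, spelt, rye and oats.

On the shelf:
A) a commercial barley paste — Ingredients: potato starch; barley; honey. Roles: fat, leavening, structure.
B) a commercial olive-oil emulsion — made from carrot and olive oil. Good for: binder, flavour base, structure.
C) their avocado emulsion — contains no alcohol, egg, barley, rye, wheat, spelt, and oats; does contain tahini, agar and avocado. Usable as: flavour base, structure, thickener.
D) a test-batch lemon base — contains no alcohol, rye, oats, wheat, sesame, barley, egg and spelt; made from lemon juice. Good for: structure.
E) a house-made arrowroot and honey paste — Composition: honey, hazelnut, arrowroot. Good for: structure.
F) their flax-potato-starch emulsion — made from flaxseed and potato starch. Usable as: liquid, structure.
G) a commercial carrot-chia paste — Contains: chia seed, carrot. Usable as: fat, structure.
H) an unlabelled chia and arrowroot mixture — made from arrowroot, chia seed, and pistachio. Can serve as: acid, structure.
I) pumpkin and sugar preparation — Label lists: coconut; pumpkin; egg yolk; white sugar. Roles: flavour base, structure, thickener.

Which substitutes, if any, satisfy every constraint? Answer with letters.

B, D, E, F, G, H

A: has barley, so not kosher-for-Passover — no
B: only olive oil and carrot; none excluded — valid
C: has tahini, so not sesame-free — reject
D: works as a structure, kosher-for-Passover, no sesame — keep
E: all constraints satisfied — keep
F: only potato starch and flaxseed; none excluded — valid
G: works as a structure, no egg, kosher-for-Passover — valid
H: works as a structure, no sesame, no egg — valid
I: has egg yolk, so not egg-free — out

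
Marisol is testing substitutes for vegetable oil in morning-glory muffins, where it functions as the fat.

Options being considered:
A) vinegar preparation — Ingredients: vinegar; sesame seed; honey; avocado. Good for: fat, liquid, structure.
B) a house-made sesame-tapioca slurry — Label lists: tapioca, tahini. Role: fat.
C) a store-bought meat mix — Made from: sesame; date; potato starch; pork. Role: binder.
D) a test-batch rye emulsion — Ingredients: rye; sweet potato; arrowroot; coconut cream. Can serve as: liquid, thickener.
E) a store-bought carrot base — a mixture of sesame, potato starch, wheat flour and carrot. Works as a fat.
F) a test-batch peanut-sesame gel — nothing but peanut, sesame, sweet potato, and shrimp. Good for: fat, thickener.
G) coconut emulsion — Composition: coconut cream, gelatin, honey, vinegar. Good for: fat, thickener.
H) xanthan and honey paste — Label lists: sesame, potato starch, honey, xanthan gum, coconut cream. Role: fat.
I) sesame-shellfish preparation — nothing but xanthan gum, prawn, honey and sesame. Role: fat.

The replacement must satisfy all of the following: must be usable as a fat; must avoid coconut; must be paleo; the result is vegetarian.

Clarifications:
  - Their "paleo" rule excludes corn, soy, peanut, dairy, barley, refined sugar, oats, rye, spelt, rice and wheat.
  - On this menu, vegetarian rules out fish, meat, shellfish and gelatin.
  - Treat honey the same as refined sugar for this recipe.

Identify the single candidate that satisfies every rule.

A: has honey, so not paleo — no
B: works as a fat, paleo, vegetarian — OK
C: not usable as a fat; has pork, so not vegetarian — no
D: not usable as a fat; has rye, so not paleo (and 1 more) — reject
E: has wheat flour, so not paleo — no
F: has peanut, so not paleo; has shrimp, so not vegetarian — no
G: has honey, so not paleo; has gelatin, so not vegetarian (and 1 more) — no
H: has honey, so not paleo; has coconut cream, so not coconut-free — reject
I: has honey, so not paleo; has prawn, so not vegetarian — out

B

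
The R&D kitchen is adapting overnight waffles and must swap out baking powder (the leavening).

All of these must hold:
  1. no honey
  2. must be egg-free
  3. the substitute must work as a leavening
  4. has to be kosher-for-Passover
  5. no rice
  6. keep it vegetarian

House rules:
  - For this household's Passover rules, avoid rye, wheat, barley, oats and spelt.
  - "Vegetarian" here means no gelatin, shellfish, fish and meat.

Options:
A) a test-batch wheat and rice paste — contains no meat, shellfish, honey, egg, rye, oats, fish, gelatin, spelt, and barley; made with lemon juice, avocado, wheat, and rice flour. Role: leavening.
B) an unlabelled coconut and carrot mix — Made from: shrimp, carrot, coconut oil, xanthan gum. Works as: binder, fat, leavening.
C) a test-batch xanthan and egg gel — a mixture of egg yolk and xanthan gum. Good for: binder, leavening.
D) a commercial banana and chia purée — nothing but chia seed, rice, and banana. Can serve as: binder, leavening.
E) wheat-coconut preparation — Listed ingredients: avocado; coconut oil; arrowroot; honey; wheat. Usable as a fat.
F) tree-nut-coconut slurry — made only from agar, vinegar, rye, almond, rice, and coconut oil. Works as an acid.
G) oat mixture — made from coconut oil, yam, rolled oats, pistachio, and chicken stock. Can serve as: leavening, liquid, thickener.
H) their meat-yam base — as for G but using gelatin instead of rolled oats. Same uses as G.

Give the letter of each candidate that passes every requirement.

A: has wheat, so not kosher-for-Passover; has rice flour, so not rice-free — reject
B: has shrimp, so not vegetarian — no
C: has egg yolk, so not egg-free — no
D: has rice, so not rice-free — reject
E: not usable as a leavening; has wheat, so not kosher-for-Passover (and 1 more) — reject
F: not usable as a leavening; has rye, so not kosher-for-Passover (and 1 more) — reject
G: has rolled oats, so not kosher-for-Passover; has chicken stock, so not vegetarian — no
H: has gelatin, so not vegetarian — no

none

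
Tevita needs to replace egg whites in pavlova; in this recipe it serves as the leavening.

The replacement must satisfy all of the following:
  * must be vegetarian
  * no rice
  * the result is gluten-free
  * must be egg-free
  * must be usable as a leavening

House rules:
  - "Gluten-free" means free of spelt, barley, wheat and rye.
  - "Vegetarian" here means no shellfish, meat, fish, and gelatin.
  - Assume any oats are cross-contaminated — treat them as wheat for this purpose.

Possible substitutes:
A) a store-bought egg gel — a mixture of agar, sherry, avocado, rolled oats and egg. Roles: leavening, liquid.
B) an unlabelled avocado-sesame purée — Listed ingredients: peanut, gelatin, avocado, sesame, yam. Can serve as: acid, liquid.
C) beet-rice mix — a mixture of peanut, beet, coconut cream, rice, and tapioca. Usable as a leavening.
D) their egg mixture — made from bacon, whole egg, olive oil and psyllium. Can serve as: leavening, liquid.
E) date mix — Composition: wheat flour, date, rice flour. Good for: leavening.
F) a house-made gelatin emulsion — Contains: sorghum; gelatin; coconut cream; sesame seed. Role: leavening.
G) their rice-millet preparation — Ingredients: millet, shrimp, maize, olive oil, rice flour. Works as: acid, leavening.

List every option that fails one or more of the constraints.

A: has rolled oats, so not gluten-free; has egg, so not egg-free — out
B: not usable as a leavening; has gelatin, so not vegetarian — out
C: has rice, so not rice-free — out
D: has bacon, so not vegetarian; has whole egg, so not egg-free — out
E: has wheat flour, so not gluten-free; has rice flour, so not rice-free — reject
F: has gelatin, so not vegetarian — out
G: has shrimp, so not vegetarian; has rice flour, so not rice-free — reject

A, B, C, D, E, F, G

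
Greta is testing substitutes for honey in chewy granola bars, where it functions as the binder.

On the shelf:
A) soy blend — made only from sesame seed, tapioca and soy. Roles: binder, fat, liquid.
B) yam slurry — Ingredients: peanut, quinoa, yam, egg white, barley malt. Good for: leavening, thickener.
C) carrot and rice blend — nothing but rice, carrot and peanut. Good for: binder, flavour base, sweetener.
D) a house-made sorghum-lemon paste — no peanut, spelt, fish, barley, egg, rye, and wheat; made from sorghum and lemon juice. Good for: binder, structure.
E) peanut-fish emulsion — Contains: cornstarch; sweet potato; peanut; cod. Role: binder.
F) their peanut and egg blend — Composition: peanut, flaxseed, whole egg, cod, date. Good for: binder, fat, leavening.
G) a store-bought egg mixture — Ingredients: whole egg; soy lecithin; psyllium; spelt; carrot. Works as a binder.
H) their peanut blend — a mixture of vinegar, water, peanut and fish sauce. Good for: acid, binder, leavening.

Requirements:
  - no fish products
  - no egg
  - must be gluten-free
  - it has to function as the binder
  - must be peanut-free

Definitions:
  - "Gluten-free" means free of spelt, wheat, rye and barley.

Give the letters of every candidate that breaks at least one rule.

A: only sesame seed, soy, and tapioca; none excluded — keep
B: not usable as a binder; has barley malt, so not gluten-free (and 2 more) — out
C: has peanut, so not peanut-free — no
D: gluten-free, no peanut — valid
E: has peanut, so not peanut-free; has cod, so not fish-free — no
F: has peanut, so not peanut-free; has cod, so not fish-free (and 1 more) — out
G: has spelt, so not gluten-free; has whole egg, so not egg-free — reject
H: has peanut, so not peanut-free; has fish sauce, so not fish-free — no

B, C, E, F, G, H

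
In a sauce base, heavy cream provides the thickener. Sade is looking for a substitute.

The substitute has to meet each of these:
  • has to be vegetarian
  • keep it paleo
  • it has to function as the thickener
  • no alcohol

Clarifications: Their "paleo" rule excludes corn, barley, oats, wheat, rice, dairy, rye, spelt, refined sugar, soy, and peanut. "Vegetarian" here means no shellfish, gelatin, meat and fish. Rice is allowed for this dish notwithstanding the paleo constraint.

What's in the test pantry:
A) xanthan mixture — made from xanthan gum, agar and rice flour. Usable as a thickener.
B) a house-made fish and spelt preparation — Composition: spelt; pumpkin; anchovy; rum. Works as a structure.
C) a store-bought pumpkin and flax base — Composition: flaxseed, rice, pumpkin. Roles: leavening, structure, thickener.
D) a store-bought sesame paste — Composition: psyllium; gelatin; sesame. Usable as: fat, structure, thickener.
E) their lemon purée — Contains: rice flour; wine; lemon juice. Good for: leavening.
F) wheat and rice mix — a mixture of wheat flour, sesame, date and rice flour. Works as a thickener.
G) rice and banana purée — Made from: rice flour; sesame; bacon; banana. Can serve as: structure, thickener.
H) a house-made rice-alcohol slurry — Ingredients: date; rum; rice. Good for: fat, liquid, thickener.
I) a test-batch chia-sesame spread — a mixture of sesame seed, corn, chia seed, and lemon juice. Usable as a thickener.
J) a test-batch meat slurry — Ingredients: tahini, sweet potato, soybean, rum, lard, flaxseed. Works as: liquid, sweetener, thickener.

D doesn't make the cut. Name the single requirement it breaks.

vegetarian

usable as a thickener: satisfied
paleo: satisfied
vegetarian: has gelatin — fails
alcohol-free: satisfied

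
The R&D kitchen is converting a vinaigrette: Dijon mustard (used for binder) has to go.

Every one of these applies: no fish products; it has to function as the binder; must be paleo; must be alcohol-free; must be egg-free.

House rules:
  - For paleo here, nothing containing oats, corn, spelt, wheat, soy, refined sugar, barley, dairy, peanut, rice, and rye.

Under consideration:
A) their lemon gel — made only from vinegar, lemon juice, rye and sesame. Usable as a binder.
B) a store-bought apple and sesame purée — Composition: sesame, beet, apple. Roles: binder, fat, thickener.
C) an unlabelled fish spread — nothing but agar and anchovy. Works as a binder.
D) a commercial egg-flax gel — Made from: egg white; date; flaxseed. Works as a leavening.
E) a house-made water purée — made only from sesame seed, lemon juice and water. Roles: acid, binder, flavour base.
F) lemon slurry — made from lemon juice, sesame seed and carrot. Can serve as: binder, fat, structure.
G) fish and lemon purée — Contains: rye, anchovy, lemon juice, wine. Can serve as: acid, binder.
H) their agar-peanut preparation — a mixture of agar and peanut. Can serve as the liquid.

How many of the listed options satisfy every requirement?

3

A: has rye, so not paleo — out
B: paleo, no fish — OK
C: has anchovy, so not fish-free — out
D: not usable as a binder; has egg white, so not egg-free — out
E: only sesame seed, lemon juice and water; none excluded — valid
F: only sesame seed, carrot and lemon juice; none excluded — keep
G: has rye, so not paleo; has anchovy, so not fish-free (and 1 more) — out
H: not usable as a binder; has peanut, so not paleo — no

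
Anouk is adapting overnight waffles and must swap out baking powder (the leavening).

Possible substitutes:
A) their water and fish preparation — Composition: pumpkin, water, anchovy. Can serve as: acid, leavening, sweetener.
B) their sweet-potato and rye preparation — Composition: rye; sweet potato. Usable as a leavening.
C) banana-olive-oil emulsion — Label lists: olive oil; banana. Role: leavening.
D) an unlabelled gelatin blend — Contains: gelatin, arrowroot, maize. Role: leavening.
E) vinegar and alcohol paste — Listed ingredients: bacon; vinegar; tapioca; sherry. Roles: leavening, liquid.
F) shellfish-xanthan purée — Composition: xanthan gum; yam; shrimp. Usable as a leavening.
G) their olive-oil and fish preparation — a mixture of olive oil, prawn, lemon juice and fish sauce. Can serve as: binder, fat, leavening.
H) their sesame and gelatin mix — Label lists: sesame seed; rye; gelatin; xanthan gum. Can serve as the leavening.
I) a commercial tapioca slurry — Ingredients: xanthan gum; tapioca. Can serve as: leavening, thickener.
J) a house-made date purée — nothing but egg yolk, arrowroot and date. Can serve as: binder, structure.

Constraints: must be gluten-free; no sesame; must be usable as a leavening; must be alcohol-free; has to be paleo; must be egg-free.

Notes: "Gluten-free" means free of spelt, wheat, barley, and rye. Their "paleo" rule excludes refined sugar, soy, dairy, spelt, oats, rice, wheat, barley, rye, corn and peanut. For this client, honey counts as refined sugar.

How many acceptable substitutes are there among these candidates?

5

A: every rule checks out — valid
B: has rye, so not gluten-free; has rye, so not paleo — no
C: nothing on the exclusion list — valid
D: has maize, so not paleo — reject
E: has sherry, so not alcohol-free — out
F: all constraints satisfied — keep
G: fish sauce and prawn etc. — none of it excluded — OK
H: has rye, so not gluten-free; has rye, so not paleo (and 1 more) — out
I: only tapioca and xanthan gum; none excluded — keep
J: not usable as a leavening; has egg yolk, so not egg-free — out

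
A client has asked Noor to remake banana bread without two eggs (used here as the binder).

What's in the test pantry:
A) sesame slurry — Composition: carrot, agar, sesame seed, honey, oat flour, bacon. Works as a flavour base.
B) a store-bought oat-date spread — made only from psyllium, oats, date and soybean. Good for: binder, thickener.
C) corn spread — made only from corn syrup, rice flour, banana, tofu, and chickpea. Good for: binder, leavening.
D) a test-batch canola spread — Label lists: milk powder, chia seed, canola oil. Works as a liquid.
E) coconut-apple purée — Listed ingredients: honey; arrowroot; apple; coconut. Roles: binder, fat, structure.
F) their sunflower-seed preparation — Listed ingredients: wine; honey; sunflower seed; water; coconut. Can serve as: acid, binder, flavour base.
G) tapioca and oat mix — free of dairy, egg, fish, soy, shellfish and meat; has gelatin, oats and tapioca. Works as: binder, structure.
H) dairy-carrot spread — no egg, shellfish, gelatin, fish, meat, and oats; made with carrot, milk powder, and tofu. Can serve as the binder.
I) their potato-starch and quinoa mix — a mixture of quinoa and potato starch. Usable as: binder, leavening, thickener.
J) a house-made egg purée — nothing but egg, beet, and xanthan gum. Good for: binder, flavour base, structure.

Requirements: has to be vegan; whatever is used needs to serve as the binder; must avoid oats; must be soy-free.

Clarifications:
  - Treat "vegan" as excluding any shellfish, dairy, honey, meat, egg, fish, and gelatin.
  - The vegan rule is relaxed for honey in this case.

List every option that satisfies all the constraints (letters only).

A: not usable as a binder; has bacon, so not vegan (and 1 more) — out
B: has oats, so not oat-free; has soybean, so not soy-free — reject
C: has tofu, so not soy-free — reject
D: not usable as a binder; has milk powder, so not vegan — out
E: honey is permitted under the vegan carve-out; nothing else excluded — OK
F: honey is permitted under the vegan carve-out; nothing else excluded — keep
G: has gelatin, so not vegan; has oats, so not oat-free — out
H: has milk powder, so not vegan; has tofu, so not soy-free — reject
I: every rule checks out — OK
J: has egg, so not vegan — no

E, F, I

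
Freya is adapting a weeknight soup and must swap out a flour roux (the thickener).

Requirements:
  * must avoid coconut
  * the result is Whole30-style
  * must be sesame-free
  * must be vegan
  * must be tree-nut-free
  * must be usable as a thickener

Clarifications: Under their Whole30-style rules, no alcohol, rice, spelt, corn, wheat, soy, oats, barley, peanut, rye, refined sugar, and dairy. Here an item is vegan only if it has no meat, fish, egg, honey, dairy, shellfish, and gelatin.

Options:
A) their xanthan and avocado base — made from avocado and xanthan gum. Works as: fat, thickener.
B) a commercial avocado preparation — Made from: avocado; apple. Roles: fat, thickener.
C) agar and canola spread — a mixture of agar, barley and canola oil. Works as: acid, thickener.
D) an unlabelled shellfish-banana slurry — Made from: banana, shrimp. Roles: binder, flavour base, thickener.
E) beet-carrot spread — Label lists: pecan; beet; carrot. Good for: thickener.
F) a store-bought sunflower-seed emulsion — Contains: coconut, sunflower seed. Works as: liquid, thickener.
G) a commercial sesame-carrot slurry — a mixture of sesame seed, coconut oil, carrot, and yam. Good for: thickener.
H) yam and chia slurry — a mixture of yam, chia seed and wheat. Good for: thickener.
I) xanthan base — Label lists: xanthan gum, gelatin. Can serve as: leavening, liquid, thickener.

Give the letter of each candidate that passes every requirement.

A: only avocado and xanthan gum; none excluded — OK
B: only apple and avocado; none excluded — OK
C: has barley, so not Whole30-style — out
D: has shrimp, so not vegan — reject
E: has pecan, so not tree-nut-free — out
F: has coconut, so not coconut-free — no
G: has coconut oil, so not coconut-free; has sesame seed, so not sesame-free — reject
H: has wheat, so not Whole30-style — no
I: has gelatin, so not vegan — out

A, B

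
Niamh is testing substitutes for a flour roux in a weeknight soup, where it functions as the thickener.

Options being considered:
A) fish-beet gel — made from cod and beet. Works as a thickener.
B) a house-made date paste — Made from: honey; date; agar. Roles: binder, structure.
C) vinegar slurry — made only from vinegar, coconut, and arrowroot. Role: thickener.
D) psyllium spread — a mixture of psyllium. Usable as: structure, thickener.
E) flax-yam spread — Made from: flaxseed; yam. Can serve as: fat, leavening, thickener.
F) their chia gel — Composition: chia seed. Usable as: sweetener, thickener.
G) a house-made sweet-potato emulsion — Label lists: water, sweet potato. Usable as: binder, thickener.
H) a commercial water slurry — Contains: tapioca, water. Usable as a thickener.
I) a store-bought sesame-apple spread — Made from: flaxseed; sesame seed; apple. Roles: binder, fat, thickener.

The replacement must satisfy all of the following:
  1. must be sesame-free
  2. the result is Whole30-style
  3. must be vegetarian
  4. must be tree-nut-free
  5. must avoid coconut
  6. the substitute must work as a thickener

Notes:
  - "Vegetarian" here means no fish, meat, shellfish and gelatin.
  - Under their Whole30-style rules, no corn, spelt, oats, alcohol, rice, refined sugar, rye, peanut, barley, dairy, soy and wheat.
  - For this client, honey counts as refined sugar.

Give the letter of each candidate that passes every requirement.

D, E, F, G, H

A: has cod, so not vegetarian — no
B: not usable as a thickener; has honey, so not Whole30-style — no
C: has coconut, so not coconut-free — out
D: only psyllium; none excluded — valid
E: only yam and flaxseed; none excluded — valid
F: Whole30-style, no sesame — OK
G: works as a thickener, no sesame, Whole30-style — valid
H: every rule checks out — keep
I: has sesame seed, so not sesame-free — no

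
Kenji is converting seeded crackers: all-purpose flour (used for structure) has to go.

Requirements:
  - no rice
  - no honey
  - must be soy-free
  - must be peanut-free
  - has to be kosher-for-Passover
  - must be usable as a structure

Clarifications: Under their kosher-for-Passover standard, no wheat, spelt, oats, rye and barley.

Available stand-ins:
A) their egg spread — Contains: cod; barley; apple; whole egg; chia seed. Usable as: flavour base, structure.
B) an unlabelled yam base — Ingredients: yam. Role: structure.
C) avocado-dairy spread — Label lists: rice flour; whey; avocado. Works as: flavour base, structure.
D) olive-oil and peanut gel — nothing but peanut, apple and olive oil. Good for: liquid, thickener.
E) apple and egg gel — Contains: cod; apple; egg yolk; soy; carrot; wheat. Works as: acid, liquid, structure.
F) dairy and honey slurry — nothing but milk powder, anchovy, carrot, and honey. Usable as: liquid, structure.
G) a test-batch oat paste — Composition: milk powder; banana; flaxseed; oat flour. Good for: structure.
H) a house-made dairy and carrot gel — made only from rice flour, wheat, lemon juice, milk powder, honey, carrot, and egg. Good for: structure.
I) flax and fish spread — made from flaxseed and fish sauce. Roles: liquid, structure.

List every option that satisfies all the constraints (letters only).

B, I

A: has barley, so not kosher-for-Passover — out
B: nothing on the exclusion list — OK
C: has rice flour, so not rice-free — out
D: not usable as a structure; has peanut, so not peanut-free — reject
E: has wheat, so not kosher-for-Passover; has soy, so not soy-free — reject
F: has honey, so not honey-free — out
G: has oat flour, so not kosher-for-Passover — no
H: has wheat, so not kosher-for-Passover; has rice flour, so not rice-free (and 1 more) — out
I: every rule checks out — valid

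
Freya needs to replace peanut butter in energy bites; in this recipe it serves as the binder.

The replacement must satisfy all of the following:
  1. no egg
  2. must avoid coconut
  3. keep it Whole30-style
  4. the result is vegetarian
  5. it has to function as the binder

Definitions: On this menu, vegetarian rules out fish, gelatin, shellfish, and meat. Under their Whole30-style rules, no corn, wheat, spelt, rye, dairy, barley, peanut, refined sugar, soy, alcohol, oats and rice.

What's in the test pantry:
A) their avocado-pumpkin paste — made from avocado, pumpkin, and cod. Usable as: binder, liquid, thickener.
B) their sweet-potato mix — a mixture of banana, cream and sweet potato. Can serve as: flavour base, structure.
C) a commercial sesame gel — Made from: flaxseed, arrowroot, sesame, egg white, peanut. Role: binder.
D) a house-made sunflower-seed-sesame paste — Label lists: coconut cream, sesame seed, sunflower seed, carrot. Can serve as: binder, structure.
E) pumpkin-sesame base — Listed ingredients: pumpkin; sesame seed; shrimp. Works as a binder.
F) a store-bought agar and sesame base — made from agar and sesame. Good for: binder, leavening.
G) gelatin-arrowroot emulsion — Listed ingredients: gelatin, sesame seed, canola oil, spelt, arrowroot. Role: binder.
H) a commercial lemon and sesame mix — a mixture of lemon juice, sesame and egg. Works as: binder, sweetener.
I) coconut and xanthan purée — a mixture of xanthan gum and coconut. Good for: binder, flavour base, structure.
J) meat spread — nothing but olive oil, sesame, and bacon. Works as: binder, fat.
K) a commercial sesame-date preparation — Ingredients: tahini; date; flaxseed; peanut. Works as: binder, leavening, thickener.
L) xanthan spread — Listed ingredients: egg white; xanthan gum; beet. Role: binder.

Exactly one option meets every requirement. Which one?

F

A: has cod, so not vegetarian — out
B: not usable as a binder; has cream, so not Whole30-style — reject
C: has peanut, so not Whole30-style; has egg white, so not egg-free — no
D: has coconut cream, so not coconut-free — out
E: has shrimp, so not vegetarian — out
F: vegetarian, no coconut — valid
G: has gelatin, so not vegetarian; has spelt, so not Whole30-style — out
H: has egg, so not egg-free — out
I: has coconut, so not coconut-free — out
J: has bacon, so not vegetarian — reject
K: has peanut, so not Whole30-style — no
L: has egg white, so not egg-free — out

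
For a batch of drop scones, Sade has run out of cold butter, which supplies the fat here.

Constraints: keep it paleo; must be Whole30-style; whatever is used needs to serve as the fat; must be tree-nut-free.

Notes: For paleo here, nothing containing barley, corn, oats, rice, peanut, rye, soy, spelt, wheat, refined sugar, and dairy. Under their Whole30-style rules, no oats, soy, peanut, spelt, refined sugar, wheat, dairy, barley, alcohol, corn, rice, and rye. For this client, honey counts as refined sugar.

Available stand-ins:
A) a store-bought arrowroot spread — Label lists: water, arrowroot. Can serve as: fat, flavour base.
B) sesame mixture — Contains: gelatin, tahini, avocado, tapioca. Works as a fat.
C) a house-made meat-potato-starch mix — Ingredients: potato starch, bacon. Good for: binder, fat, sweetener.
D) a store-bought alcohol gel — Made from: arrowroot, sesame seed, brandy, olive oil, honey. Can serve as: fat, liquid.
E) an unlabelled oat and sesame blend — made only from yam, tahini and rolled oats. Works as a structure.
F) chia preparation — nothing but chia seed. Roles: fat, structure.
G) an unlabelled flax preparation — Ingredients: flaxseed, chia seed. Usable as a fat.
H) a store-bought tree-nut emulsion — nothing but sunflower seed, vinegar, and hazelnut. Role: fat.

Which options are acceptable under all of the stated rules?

A, B, C, F, G

A: nothing on the exclusion list — valid
B: works as a fat, paleo, no tree nuts — valid
C: Whole30-style, no tree nuts — keep
D: has honey, so not paleo; has brandy, so not Whole30-style — no
E: not usable as a fat; has rolled oats, so not paleo (and 1 more) — reject
F: only chia seed; none excluded — OK
G: no tree nuts, Whole30-style — keep
H: has hazelnut, so not tree-nut-free — no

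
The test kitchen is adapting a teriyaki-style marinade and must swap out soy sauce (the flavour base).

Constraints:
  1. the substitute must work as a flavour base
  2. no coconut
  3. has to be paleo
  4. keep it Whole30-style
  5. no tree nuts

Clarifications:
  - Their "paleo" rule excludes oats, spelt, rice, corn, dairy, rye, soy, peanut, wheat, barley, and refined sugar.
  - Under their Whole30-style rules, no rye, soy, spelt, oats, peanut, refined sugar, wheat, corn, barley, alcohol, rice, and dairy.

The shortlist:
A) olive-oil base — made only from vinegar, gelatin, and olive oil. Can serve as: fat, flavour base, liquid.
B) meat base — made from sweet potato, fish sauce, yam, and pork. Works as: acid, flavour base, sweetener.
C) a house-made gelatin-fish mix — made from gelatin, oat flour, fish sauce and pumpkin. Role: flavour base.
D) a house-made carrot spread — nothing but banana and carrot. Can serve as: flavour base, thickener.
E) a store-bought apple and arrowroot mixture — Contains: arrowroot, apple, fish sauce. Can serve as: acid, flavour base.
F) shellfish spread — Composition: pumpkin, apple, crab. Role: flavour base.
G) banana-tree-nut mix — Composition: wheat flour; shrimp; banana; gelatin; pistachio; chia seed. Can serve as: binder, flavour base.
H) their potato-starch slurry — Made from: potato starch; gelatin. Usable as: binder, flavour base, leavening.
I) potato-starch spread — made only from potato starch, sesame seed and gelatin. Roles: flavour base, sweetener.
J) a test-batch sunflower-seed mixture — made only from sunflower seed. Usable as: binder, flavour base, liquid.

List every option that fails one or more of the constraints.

A: every rule checks out — valid
B: nothing on the exclusion list — valid
C: has oat flour, so not paleo; has oat flour, so not Whole30-style — out
D: only banana and carrot; none excluded — OK
E: every rule checks out — OK
F: only crab, pumpkin, and apple; none excluded — keep
G: has wheat flour, so not paleo; has wheat flour, so not Whole30-style (and 1 more) — no
H: works as a flavour base, Whole30-style, no coconut — OK
I: only gelatin, sesame seed and potato starch; none excluded — keep
J: all constraints satisfied — keep

C, G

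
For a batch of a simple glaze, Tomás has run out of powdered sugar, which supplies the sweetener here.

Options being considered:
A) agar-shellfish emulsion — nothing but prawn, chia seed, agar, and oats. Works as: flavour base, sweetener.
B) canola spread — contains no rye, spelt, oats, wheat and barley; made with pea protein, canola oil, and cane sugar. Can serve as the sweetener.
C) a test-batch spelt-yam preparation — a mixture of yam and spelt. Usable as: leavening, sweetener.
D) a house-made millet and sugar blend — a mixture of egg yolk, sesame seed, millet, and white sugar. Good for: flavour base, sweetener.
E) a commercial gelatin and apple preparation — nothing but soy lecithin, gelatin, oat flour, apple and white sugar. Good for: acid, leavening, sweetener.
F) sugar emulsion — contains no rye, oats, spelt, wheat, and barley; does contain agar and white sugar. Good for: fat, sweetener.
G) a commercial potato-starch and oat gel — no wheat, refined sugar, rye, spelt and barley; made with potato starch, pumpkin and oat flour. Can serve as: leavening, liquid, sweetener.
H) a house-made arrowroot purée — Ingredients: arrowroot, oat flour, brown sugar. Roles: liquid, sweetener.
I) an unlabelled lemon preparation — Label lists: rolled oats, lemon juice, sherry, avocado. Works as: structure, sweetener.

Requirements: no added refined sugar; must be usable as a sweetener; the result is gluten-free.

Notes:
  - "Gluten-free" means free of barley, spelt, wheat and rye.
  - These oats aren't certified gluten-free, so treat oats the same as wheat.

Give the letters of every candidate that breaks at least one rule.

A: has oats, so not gluten-free — reject
B: has cane sugar, so not no-added-sugar — reject
C: has spelt, so not gluten-free — reject
D: has white sugar, so not no-added-sugar — out
E: has oat flour, so not gluten-free; has white sugar, so not no-added-sugar — out
F: has white sugar, so not no-added-sugar — out
G: has oat flour, so not gluten-free — out
H: has oat flour, so not gluten-free; has brown sugar, so not no-added-sugar — reject
I: has rolled oats, so not gluten-free — reject

A, B, C, D, E, F, G, H, I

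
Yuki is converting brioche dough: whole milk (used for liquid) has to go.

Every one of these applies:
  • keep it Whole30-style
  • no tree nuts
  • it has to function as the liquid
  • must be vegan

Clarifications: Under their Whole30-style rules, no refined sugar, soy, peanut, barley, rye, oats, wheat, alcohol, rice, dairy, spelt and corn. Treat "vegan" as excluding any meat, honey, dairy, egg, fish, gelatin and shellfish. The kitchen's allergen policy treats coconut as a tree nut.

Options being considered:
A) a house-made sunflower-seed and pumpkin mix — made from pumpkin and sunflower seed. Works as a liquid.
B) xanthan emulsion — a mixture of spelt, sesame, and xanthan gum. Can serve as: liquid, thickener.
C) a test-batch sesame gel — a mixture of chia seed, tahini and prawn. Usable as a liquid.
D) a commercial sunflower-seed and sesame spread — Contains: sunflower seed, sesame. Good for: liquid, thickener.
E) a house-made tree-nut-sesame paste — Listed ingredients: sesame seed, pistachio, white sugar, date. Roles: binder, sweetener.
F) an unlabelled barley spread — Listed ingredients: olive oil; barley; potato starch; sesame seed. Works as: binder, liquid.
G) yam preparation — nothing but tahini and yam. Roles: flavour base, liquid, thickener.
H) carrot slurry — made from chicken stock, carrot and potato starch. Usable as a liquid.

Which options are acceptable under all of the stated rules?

A: all constraints satisfied — OK
B: has spelt, so not Whole30-style — no
C: has prawn, so not vegan — reject
D: only sesame and sunflower seed; none excluded — keep
E: not usable as a liquid; has white sugar, so not Whole30-style (and 1 more) — out
F: has barley, so not Whole30-style — reject
G: only tahini and yam; none excluded — valid
H: has chicken stock, so not vegan — out

A, D, G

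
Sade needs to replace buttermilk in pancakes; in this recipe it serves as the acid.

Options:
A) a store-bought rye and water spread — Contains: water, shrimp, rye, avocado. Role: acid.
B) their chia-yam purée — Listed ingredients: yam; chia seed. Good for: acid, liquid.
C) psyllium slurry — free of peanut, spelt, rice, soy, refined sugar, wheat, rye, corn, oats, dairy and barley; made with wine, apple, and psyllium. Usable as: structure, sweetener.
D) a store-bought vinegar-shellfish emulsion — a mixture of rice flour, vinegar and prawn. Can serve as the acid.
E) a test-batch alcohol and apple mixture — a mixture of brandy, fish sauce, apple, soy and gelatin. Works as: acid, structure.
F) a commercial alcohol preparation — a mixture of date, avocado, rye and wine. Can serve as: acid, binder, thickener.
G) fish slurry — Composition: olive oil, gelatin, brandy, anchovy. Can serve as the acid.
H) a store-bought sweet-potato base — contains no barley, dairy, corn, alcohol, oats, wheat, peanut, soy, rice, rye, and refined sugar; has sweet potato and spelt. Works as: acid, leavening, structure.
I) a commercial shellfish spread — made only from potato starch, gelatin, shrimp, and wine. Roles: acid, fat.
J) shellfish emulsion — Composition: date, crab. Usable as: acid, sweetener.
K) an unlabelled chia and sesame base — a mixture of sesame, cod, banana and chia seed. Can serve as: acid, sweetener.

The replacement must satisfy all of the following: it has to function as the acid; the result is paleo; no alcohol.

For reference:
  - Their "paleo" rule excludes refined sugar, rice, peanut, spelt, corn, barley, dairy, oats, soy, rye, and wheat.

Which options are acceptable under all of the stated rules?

A: has rye, so not paleo — out
B: works as an acid, no alcohol, paleo — keep
C: not usable as an acid; has wine, so not alcohol-free — no
D: has rice flour, so not paleo — reject
E: has soy, so not paleo; has brandy, so not alcohol-free — no
F: has rye, so not paleo; has wine, so not alcohol-free — no
G: has brandy, so not alcohol-free — reject
H: has spelt, so not paleo — no
I: has wine, so not alcohol-free — out
J: only crab and date; none excluded — keep
K: cod and sesame etc. — none of it excluded — OK

B, J, K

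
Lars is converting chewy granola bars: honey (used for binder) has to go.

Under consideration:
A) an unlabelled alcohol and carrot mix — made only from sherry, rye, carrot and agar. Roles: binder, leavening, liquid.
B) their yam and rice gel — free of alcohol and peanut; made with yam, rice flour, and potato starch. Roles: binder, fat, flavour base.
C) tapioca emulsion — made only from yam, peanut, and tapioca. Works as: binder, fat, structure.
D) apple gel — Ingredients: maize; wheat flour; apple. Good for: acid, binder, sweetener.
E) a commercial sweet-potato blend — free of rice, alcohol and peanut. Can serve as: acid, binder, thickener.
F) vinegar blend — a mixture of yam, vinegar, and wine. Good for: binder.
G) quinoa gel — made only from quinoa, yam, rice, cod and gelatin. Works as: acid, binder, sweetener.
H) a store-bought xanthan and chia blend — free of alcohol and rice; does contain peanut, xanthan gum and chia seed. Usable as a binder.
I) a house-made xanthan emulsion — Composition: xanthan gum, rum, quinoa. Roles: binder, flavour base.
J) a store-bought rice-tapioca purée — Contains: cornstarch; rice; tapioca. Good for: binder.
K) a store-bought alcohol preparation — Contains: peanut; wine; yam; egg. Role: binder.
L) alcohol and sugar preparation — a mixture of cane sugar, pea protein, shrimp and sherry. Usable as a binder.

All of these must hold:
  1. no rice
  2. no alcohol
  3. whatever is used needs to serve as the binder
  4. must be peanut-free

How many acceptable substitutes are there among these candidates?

2

A: has sherry, so not alcohol-free — no
B: has rice flour, so not rice-free — out
C: has peanut, so not peanut-free — reject
D: only maize, wheat flour and apple; none excluded — OK
E: every rule checks out — valid
F: has wine, so not alcohol-free — out
G: has rice, so not rice-free — no
H: has peanut, so not peanut-free — no
I: has rum, so not alcohol-free — reject
J: has rice, so not rice-free — reject
K: has wine, so not alcohol-free; has peanut, so not peanut-free — out
L: has sherry, so not alcohol-free — out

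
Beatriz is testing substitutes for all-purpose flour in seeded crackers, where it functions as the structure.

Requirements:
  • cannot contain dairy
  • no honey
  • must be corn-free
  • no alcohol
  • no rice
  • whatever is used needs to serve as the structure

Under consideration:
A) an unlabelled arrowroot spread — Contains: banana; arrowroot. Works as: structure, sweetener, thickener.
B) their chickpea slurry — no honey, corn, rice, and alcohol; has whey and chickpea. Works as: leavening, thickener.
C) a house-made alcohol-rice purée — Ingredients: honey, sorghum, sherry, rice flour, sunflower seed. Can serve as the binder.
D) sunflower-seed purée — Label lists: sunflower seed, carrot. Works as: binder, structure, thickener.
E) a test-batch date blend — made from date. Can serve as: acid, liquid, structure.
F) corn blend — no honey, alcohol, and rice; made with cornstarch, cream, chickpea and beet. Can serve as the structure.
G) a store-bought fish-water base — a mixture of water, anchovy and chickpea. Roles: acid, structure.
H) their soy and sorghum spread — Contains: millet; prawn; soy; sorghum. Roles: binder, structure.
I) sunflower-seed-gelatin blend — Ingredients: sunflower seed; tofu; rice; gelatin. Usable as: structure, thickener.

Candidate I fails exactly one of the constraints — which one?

usable as a structure: satisfied
dairy-free: satisfied
alcohol-free: satisfied
corn-free: satisfied
rice-free: has rice — fails
honey-free: satisfied

rice-free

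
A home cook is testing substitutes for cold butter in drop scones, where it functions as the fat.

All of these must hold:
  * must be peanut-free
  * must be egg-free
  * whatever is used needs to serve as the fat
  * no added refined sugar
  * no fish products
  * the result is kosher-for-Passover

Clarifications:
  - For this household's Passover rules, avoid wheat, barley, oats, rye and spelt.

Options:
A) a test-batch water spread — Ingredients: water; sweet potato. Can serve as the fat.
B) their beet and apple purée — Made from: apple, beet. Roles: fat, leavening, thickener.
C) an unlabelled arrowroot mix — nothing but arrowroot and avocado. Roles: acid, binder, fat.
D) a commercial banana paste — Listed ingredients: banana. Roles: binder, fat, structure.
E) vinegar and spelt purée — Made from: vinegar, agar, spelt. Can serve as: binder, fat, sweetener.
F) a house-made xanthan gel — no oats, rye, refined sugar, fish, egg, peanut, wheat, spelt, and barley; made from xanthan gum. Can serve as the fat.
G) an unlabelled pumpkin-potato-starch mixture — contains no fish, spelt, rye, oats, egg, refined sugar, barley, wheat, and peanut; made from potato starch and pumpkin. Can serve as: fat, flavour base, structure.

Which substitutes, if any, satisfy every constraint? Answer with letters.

A: nothing on the exclusion list — valid
B: no refined sugar, no peanut — OK
C: no peanut, no fish — valid
D: every rule checks out — valid
E: has spelt, so not kosher-for-Passover — reject
F: nothing on the exclusion list — keep
G: works as a fat, no egg, kosher-for-Passover — keep

A, B, C, D, F, G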